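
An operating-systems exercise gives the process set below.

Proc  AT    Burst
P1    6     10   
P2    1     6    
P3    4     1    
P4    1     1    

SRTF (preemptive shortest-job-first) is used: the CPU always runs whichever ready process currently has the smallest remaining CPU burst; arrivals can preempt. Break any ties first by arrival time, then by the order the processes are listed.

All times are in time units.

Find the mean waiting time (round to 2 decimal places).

1.25

Timeline: | idle 0-1 | P4 1-2 | P2 2-4 | P3 4-5 | P2 5-9 | P1 9-19 |
Completion: P1=19  P2=9  P3=5  P4=2
Turnaround (C−A): P1=13  P2=8  P3=1  P4=1
Waiting times: P1=3, P2=2, P3=0, P4=0
Average waiting = (3+2+0+0) / 4 = 5/4 = 1.25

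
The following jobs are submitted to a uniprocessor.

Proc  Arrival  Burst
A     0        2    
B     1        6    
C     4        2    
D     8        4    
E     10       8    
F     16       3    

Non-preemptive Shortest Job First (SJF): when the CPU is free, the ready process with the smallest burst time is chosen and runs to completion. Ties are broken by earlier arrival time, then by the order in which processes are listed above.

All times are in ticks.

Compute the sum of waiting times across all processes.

Schedule: | A 0-2 | B 2-8 | C 8-10 | D 10-14 | E 14-22 | F 22-25 |
Completion: A=2  B=8  C=10  D=14  E=22  F=25
Turnaround (C−A): A=2  B=7  C=6  D=6  E=12  F=9
Waiting = turnaround − burst: A=0, B=1, C=4, D=2, E=4, F=6
Total waiting = 0 + 1 + 4 + 2 + 4 + 6 = 17

17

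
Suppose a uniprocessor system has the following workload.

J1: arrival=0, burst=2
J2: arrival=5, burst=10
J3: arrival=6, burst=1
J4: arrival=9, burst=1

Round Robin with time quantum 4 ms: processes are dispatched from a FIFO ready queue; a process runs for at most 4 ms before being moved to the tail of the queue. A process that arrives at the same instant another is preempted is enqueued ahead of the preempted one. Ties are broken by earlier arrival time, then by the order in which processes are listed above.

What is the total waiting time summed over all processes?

6

Gantt: | J1 0-2 | idle 2-5 | J2 5-9 | J3 9-10 | J4 10-11 | J2 11-17 |
Completion: J1=2  J2=17  J3=10  J4=11
Waiting = turnaround − burst: J1=0, J2=2, J3=3, J4=1
Total waiting = 0 + 2 + 3 + 1 = 6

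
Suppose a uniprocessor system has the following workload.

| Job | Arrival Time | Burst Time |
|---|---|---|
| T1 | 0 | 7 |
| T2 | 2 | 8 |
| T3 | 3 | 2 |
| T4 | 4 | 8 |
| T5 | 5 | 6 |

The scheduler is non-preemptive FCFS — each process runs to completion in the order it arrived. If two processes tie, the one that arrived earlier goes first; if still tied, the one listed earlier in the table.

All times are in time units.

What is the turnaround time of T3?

14

Schedule: | T1 0-7 | T2 7-15 | T3 15-17 | T4 17-25 | T5 25-31 |
Completion: T1=7  T2=15  T3=17  T4=25  T5=31
Turnaround (C−A): T1=7  T2=13  T3=14  T4=21  T5=26
Turnaround(T3) = completion − arrival = 17 − 3 = 14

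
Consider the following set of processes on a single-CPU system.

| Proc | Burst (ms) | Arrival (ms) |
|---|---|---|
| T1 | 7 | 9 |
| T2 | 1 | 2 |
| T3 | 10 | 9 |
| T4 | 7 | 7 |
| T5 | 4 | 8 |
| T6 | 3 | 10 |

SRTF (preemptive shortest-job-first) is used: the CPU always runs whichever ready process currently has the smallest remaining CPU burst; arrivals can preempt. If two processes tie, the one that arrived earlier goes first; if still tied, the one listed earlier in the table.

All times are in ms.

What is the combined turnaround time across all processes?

Timeline: | idle 0-2 | T2 2-3 | idle 3-7 | T4 7-8 | T5 8-12 | T6 12-15 | T4 15-21 | T1 21-28 | T3 28-38 |
Completion: T1=28  T2=3  T3=38  T4=21  T5=12  T6=15
Turnaround = completion − arrival: T1=19, T2=1, T3=29, T4=14, T5=4, T6=5
Total turnaround = 19 + 1 + 29 + 14 + 4 + 5 = 72

72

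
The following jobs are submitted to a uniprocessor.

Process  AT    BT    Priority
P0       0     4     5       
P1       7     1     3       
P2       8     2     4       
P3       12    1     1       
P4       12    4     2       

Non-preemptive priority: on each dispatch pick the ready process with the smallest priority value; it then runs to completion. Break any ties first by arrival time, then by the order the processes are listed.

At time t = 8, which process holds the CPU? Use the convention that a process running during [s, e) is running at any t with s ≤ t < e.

Gantt: | P0 0-4 | idle 4-7 | P1 7-8 | P2 8-10 | idle 10-12 | P3 12-13 | P4 13-17 |
Completion: P0=4  P1=8  P2=10  P3=13  P4=17
Turnaround (C−A): P0=4  P1=1  P2=2  P3=1  P4=5

P2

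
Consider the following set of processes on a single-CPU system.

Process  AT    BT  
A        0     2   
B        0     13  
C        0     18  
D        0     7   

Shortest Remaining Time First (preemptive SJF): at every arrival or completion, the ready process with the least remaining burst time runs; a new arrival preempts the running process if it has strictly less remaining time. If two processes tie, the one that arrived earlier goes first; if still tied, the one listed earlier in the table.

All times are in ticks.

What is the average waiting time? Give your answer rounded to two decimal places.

8.25

Timeline: | A 0-2 | D 2-9 | B 9-22 | C 22-40 |
Completion: A=2  B=22  C=40  D=9
Turnaround (C−A): A=2  B=22  C=40  D=9
Waiting times: A=0, B=9, C=22, D=2
Average waiting = (0+9+22+2) / 4 = 33/4 = 8.25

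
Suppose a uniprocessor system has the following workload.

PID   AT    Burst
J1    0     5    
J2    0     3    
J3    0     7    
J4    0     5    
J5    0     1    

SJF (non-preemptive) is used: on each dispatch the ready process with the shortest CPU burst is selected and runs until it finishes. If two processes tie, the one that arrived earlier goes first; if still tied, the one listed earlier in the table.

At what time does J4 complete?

14

Schedule: | J5 0-1 | J2 1-4 | J1 4-9 | J4 9-14 | J3 14-21 |
Completion: J1=9  J2=4  J3=21  J4=14  J5=1
Turnaround (C−A): J1=9  J2=4  J3=21  J4=14  J5=1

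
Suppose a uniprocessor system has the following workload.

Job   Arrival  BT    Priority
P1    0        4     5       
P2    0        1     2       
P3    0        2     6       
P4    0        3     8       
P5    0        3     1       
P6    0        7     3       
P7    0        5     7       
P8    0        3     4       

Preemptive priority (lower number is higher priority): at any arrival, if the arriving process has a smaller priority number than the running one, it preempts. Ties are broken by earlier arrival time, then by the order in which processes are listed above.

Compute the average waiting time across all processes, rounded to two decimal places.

11.88

Schedule: | P5 0-3 | P2 3-4 | P6 4-11 | P8 11-14 | P1 14-18 | P3 18-20 | P7 20-25 | P4 25-28 |
Completion: P1=18  P2=4  P3=20  P4=28  P5=3  P6=11  P7=25  P8=14
Waiting times: P1=14, P2=3, P3=18, P4=25, P5=0, P6=4, P7=20, P8=11
Average waiting = (14+3+18+25+0+4+20+11) / 8 = 95/8 = 11.88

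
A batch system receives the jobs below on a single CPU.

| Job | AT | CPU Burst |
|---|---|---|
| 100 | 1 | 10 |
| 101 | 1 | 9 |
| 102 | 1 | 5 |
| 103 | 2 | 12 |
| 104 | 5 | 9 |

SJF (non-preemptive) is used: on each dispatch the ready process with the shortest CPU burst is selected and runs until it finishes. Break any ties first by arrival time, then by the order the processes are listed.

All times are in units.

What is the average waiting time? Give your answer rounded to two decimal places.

14.00

Timeline: | idle 0-1 | 102 1-6 | 101 6-15 | 104 15-24 | 100 24-34 | 103 34-46 |
Completion: 100=34  101=15  102=6  103=46  104=24
Turnaround (C−A): 100=33  101=14  102=5  103=44  104=19
Waiting times: 100=23, 101=5, 102=0, 103=32, 104=10
Average waiting = (23+5+0+32+10) / 5 = 70/5 = 14.00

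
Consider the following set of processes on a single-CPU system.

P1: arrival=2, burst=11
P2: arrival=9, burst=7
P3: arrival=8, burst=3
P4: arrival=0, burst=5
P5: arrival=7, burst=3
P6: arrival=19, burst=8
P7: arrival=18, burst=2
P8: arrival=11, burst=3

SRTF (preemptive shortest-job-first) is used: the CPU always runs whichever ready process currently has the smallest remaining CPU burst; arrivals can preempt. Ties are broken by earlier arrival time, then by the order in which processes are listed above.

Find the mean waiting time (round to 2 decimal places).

6.00

Gantt: | P4 0-5 | P1 5-7 | P5 7-10 | P3 10-13 | P8 13-16 | P2 16-18 | P7 18-20 | P2 20-25 | P6 25-33 | P1 33-42 |
Completion: P1=42  P2=25  P3=13  P4=5  P5=10  P6=33  P7=20  P8=16
Waiting times: P1=29, P2=9, P3=2, P4=0, P5=0, P6=6, P7=0, P8=2
Average waiting = (29+9+2+0+0+6+0+2) / 8 = 48/8 = 6.00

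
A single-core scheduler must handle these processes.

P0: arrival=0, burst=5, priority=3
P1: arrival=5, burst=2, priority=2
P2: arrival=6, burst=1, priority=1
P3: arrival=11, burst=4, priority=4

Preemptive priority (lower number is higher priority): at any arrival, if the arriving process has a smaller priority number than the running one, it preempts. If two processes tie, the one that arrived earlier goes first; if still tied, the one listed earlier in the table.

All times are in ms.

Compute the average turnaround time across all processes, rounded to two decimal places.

Timeline: | P0 0-5 | P1 5-6 | P2 6-7 | P1 7-8 | idle 8-11 | P3 11-15 |
Completion: P0=5  P1=8  P2=7  P3=15
Turnaround (C−A): P0=5  P1=3  P2=1  P3=4
Turnaround times: P0=5, P1=3, P2=1, P3=4
Average turnaround = (5+3+1+4) / 4 = 13/4 = 3.25

3.25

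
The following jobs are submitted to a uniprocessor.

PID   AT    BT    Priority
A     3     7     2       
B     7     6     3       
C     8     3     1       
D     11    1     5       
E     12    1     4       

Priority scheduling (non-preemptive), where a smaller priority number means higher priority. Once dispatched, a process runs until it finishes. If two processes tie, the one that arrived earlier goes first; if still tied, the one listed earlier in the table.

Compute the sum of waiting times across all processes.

Timeline: | idle 0-3 | A 3-10 | C 10-13 | B 13-19 | E 19-20 | D 20-21 |
Completion: A=10  B=19  C=13  D=21  E=20
Waiting = turnaround − burst: A=0, B=6, C=2, D=9, E=7
Total waiting = 0 + 6 + 2 + 9 + 7 = 24

24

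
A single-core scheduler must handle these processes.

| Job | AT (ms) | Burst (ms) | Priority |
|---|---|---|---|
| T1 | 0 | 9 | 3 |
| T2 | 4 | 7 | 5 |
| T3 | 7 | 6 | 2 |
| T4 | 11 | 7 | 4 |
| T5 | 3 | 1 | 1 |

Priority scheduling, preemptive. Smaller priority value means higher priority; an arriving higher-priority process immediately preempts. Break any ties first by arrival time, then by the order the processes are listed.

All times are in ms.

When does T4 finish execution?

Schedule: | T1 0-3 | T5 3-4 | T1 4-7 | T3 7-13 | T1 13-16 | T4 16-23 | T2 23-30 |
Completion: T1=16  T2=30  T3=13  T4=23  T5=4

23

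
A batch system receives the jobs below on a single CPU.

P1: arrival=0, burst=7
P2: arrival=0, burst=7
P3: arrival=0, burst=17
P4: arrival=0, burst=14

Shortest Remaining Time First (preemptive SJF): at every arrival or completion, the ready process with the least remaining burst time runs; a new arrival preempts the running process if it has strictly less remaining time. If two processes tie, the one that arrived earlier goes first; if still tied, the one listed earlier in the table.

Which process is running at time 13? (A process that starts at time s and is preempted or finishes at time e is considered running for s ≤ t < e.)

Gantt: | P1 0-7 | P2 7-14 | P4 14-28 | P3 28-45 |
Completion: P1=7  P2=14  P3=45  P4=28

P2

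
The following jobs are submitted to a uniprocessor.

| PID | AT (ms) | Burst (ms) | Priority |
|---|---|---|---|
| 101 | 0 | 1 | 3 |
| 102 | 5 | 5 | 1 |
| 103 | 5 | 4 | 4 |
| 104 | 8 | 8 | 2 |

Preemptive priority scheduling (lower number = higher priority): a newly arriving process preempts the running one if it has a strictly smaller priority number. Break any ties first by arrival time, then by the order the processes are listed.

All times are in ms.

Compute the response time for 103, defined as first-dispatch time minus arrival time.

Gantt: | 101 0-1 | idle 1-5 | 102 5-10 | 104 10-18 | 103 18-22 |
Completion: 101=1  102=10  103=22  104=18
Response(103) = first start − arrival = 18 − 5 = 13

13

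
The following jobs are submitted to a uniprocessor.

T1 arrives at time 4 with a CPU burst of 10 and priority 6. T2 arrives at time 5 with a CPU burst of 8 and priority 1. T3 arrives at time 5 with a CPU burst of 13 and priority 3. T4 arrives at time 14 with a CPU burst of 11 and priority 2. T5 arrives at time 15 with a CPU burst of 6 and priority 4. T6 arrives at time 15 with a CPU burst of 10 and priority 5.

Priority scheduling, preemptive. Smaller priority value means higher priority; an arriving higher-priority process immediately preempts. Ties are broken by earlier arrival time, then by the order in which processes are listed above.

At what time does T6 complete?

Schedule: | idle 0-4 | T1 4-5 | T2 5-13 | T3 13-14 | T4 14-25 | T3 25-37 | T5 37-43 | T6 43-53 | T1 53-62 |
Completion: T1=62  T2=13  T3=37  T4=25  T5=43  T6=53
Turnaround (C−A): T1=58  T2=8  T3=32  T4=11  T5=28  T6=38

53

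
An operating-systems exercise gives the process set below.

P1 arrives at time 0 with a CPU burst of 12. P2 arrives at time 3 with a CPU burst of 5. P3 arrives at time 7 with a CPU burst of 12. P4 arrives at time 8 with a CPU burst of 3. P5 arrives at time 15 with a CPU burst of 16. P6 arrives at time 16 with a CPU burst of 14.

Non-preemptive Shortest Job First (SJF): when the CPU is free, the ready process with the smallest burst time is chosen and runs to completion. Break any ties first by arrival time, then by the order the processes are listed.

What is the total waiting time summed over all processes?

Timeline: | P1 0-12 | P4 12-15 | P2 15-20 | P3 20-32 | P6 32-46 | P5 46-62 |
Completion: P1=12  P2=20  P3=32  P4=15  P5=62  P6=46
Turnaround (C−A): P1=12  P2=17  P3=25  P4=7  P5=47  P6=30
Waiting = turnaround − burst: P1=0, P2=12, P3=13, P4=4, P5=31, P6=16
Total waiting = 0 + 12 + 13 + 4 + 31 + 16 = 76

76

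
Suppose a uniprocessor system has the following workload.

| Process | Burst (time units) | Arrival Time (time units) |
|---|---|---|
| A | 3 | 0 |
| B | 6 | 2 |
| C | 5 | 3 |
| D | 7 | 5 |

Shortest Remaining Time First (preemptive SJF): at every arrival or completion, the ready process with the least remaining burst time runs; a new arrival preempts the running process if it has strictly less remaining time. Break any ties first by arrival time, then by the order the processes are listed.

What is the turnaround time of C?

5

Gantt: | A 0-3 | C 3-8 | B 8-14 | D 14-21 |
Completion: A=3  B=14  C=8  D=21
Turnaround (C−A): A=3  B=12  C=5  D=16
Turnaround(C) = completion − arrival = 8 − 3 = 5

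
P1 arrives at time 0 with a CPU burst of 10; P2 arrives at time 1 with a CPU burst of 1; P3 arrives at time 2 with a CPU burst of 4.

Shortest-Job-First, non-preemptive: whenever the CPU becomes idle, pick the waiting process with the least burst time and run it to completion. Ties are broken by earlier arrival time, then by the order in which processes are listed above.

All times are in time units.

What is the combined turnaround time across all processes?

Timeline: | P1 0-10 | P2 10-11 | P3 11-15 |
Completion: P1=10  P2=11  P3=15
Turnaround (C−A): P1=10  P2=10  P3=13
Turnaround = completion − arrival: P1=10, P2=10, P3=13
Total turnaround = 10 + 10 + 13 = 33

33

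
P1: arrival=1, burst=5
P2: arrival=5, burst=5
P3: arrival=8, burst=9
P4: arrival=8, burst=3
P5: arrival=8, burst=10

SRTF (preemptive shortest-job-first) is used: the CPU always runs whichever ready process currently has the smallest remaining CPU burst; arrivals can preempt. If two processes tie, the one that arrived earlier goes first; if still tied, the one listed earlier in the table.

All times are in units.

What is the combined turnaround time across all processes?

Gantt: | idle 0-1 | P1 1-6 | P2 6-11 | P4 11-14 | P3 14-23 | P5 23-33 |
Completion: P1=6  P2=11  P3=23  P4=14  P5=33
Turnaround (C−A): P1=5  P2=6  P3=15  P4=6  P5=25
Turnaround = completion − arrival: P1=5, P2=6, P3=15, P4=6, P5=25
Total turnaround = 5 + 6 + 15 + 6 + 25 = 57

57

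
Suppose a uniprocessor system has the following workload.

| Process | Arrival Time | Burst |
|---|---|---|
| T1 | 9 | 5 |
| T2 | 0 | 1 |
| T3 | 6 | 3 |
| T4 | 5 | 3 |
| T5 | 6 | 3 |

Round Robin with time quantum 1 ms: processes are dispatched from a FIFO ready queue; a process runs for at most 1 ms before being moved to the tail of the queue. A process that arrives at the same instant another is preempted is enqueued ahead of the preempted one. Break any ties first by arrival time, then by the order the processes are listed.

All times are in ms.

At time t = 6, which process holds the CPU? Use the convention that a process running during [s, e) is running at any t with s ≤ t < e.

T3

Gantt: | T2 0-1 | idle 1-5 | T4 5-6 | T3 6-7 | T5 7-8 | T4 8-9 | T3 9-10 | T5 10-11 | T1 11-12 | T4 12-13 | T3 13-14 | T5 14-15 | T1 15-19 |
Completion: T1=19  T2=1  T3=14  T4=13  T5=15
Turnaround (C−A): T1=10  T2=1  T3=8  T4=8  T5=9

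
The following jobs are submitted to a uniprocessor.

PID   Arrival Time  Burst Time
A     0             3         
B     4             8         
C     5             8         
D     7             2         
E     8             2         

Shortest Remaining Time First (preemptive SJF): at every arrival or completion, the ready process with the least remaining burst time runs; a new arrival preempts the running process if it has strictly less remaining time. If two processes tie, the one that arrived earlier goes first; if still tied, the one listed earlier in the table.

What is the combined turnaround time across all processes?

39

Schedule: | A 0-3 | idle 3-4 | B 4-7 | D 7-9 | E 9-11 | B 11-16 | C 16-24 |
Completion: A=3  B=16  C=24  D=9  E=11
Turnaround = completion − arrival: A=3, B=12, C=19, D=2, E=3
Total turnaround = 3 + 12 + 19 + 2 + 3 = 39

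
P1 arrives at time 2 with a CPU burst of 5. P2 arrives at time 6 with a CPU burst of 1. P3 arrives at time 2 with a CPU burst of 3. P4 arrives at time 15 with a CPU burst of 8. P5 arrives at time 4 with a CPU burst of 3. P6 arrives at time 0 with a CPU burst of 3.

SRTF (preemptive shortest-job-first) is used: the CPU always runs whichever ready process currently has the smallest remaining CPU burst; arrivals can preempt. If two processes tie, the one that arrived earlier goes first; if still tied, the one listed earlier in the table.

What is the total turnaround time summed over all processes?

Timeline: | P6 0-3 | P3 3-6 | P2 6-7 | P5 7-10 | P1 10-15 | P4 15-23 |
Completion: P1=15  P2=7  P3=6  P4=23  P5=10  P6=3
Turnaround (C−A): P1=13  P2=1  P3=4  P4=8  P5=6  P6=3
Turnaround = completion − arrival: P1=13, P2=1, P3=4, P4=8, P5=6, P6=3
Total turnaround = 13 + 1 + 4 + 8 + 6 + 3 = 35

35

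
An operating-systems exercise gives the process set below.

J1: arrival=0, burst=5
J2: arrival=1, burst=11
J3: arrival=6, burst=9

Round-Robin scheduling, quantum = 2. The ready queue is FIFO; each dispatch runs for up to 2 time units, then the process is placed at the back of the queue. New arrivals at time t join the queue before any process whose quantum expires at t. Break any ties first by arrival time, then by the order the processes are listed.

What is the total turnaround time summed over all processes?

Timeline: | J1 0-2 | J2 2-4 | J1 4-6 | J2 6-8 | J3 8-10 | J1 10-11 | J2 11-13 | J3 13-15 | J2 15-17 | J3 17-19 | J2 19-21 | J3 21-23 | J2 23-24 | J3 24-25 |
Completion: J1=11  J2=24  J3=25
Turnaround (C−A): J1=11  J2=23  J3=19
Turnaround = completion − arrival: J1=11, J2=23, J3=19
Total turnaround = 11 + 23 + 19 = 53

53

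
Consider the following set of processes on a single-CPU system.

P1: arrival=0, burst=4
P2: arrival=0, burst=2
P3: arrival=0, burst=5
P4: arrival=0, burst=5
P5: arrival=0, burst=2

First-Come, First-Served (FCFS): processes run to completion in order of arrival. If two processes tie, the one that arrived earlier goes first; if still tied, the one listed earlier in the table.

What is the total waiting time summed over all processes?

37

Timeline: | P1 0-4 | P2 4-6 | P3 6-11 | P4 11-16 | P5 16-18 |
Completion: P1=4  P2=6  P3=11  P4=16  P5=18
Turnaround (C−A): P1=4  P2=6  P3=11  P4=16  P5=18
Waiting = turnaround − burst: P1=0, P2=4, P3=6, P4=11, P5=16
Total waiting = 0 + 4 + 6 + 11 + 16 = 37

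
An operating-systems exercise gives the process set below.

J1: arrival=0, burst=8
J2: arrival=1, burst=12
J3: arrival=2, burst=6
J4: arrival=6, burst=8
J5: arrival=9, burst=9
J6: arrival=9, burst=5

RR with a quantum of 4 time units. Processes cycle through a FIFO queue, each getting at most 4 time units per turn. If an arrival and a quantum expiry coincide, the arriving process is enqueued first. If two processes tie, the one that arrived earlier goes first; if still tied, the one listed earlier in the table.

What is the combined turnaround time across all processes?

Timeline: | J1 0-4 | J2 4-8 | J3 8-12 | J1 12-16 | J4 16-20 | J2 20-24 | J5 24-28 | J6 28-32 | J3 32-34 | J4 34-38 | J2 38-42 | J5 42-46 | J6 46-47 | J5 47-48 |
Completion: J1=16  J2=42  J3=34  J4=38  J5=48  J6=47
Turnaround = completion − arrival: J1=16, J2=41, J3=32, J4=32, J5=39, J6=38
Total turnaround = 16 + 41 + 32 + 32 + 39 + 38 = 198

198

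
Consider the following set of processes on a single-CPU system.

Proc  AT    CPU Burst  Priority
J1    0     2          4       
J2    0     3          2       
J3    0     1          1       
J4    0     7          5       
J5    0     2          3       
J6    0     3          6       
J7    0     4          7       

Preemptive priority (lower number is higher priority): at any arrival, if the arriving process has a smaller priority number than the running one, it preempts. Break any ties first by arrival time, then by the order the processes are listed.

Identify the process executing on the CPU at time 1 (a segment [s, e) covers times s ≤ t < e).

J2

Gantt: | J3 0-1 | J2 1-4 | J5 4-6 | J1 6-8 | J4 8-15 | J6 15-18 | J7 18-22 |
Completion: J1=8  J2=4  J3=1  J4=15  J5=6  J6=18  J7=22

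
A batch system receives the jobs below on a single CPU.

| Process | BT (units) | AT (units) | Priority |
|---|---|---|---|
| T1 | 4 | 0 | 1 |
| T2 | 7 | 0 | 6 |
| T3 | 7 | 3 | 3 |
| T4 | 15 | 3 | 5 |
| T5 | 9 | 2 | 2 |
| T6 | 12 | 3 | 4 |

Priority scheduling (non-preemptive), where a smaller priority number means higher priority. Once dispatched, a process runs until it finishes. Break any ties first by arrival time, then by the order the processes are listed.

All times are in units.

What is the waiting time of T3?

10

Schedule: | T1 0-4 | T5 4-13 | T3 13-20 | T6 20-32 | T4 32-47 | T2 47-54 |
Completion: T1=4  T2=54  T3=20  T4=47  T5=13  T6=32
Turnaround (C−A): T1=4  T2=54  T3=17  T4=44  T5=11  T6=29
Waiting(T3) = turnaround − burst = 17 − 7 = 10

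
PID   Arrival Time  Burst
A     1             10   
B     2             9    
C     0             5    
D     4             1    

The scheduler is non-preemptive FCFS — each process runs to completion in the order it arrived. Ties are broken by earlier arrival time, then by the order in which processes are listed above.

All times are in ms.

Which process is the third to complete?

B

Timeline: | C 0-5 | A 5-15 | B 15-24 | D 24-25 |
Completion: A=15  B=24  C=5  D=25
Turnaround (C−A): A=14  B=22  C=5  D=21
Finish order: C → A → B → D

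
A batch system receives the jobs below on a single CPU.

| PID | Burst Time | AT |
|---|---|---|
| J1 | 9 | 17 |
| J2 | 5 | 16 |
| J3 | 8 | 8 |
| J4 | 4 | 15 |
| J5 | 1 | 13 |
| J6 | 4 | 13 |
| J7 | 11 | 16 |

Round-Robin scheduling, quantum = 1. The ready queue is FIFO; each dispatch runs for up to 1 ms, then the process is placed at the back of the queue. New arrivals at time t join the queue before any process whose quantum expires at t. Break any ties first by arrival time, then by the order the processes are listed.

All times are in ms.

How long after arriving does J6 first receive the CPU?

1

Schedule: | idle 0-8 | J3 8-13 | J5 13-14 | J6 14-15 | J3 15-16 | J4 16-17 | J6 17-18 | J2 18-19 | J7 19-20 | J3 20-21 | J1 21-22 | J4 22-23 | J6 23-24 | J2 24-25 | J7 25-26 | J3 26-27 | J1 27-28 | J4 28-29 | J6 29-30 | J2 30-31 | J7 31-32 | J1 32-33 | J4 33-34 | J2 34-35 | J7 35-36 | J1 36-37 | J2 37-38 | J7 38-39 | J1 39-40 | J7 40-41 | J1 41-42 | J7 42-43 | J1 43-44 | J7 44-45 | J1 45-46 | J7 46-47 | J1 47-48 | J7 48-50 |
Completion: J1=48  J2=38  J3=27  J4=34  J5=14  J6=30  J7=50
Response(J6) = first start − arrival = 14 − 13 = 1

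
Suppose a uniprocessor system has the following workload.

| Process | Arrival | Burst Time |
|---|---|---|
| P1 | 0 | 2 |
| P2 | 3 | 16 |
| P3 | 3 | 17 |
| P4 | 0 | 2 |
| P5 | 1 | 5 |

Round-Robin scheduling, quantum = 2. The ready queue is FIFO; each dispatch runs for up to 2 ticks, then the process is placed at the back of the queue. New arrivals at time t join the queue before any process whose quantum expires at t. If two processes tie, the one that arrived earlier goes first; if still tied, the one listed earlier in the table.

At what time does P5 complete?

17

Gantt: | P1 0-2 | P4 2-4 | P5 4-6 | P2 6-8 | P3 8-10 | P5 10-12 | P2 12-14 | P3 14-16 | P5 16-17 | P2 17-19 | P3 19-21 | P2 21-23 | P3 23-25 | P2 25-27 | P3 27-29 | P2 29-31 | P3 31-33 | P2 33-35 | P3 35-37 | P2 37-39 | P3 39-42 |
Completion: P1=2  P2=39  P3=42  P4=4  P5=17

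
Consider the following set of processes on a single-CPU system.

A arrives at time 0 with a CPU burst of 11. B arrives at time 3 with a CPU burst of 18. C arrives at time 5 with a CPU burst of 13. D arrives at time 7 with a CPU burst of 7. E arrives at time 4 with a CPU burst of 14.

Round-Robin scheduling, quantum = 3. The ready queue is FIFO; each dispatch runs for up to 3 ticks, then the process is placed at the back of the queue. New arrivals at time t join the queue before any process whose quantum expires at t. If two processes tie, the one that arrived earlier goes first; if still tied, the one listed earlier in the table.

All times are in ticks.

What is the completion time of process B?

Gantt: | A 0-3 | B 3-6 | A 6-9 | E 9-12 | C 12-15 | B 15-18 | D 18-21 | A 21-24 | E 24-27 | C 27-30 | B 30-33 | D 33-36 | A 36-38 | E 38-41 | C 41-44 | B 44-47 | D 47-48 | E 48-51 | C 51-54 | B 54-57 | E 57-59 | C 59-60 | B 60-63 |
Completion: A=38  B=63  C=60  D=48  E=59

63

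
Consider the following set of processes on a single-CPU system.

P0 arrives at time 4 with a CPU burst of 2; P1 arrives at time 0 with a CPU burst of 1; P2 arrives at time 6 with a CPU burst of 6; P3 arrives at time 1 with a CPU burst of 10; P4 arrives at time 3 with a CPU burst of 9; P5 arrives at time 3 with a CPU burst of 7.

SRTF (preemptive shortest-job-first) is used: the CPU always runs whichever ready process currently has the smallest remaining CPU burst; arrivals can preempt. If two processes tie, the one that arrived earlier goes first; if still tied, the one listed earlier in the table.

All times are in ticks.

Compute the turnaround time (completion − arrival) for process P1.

1

Gantt: | P1 0-1 | P3 1-3 | P5 3-4 | P0 4-6 | P5 6-12 | P2 12-18 | P3 18-26 | P4 26-35 |
Completion: P0=6  P1=1  P2=18  P3=26  P4=35  P5=12
Turnaround (C−A): P0=2  P1=1  P2=12  P3=25  P4=32  P5=9
Turnaround(P1) = completion − arrival = 1 − 0 = 1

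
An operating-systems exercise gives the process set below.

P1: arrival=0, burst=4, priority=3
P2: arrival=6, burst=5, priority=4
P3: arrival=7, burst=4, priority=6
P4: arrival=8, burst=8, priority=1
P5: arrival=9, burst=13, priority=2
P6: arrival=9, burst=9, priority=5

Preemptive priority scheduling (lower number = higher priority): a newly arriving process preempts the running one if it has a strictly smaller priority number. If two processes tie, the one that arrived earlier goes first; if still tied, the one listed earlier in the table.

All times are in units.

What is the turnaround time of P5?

Timeline: | P1 0-4 | idle 4-6 | P2 6-8 | P4 8-16 | P5 16-29 | P2 29-32 | P6 32-41 | P3 41-45 |
Completion: P1=4  P2=32  P3=45  P4=16  P5=29  P6=41
Turnaround (C−A): P1=4  P2=26  P3=38  P4=8  P5=20  P6=32
Turnaround(P5) = completion − arrival = 29 − 9 = 20

20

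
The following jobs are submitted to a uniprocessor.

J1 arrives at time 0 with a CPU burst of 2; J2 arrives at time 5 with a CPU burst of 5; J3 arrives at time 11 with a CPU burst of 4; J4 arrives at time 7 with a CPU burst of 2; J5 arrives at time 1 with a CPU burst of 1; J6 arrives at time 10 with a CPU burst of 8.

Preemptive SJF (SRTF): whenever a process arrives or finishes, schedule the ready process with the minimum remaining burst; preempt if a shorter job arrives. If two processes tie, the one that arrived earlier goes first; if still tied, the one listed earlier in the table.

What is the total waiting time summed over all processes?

Gantt: | J1 0-2 | J5 2-3 | idle 3-5 | J2 5-7 | J4 7-9 | J2 9-12 | J3 12-16 | J6 16-24 |
Completion: J1=2  J2=12  J3=16  J4=9  J5=3  J6=24
Turnaround (C−A): J1=2  J2=7  J3=5  J4=2  J5=2  J6=14
Waiting = turnaround − burst: J1=0, J2=2, J3=1, J4=0, J5=1, J6=6
Total waiting = 0 + 2 + 1 + 0 + 1 + 6 = 10

10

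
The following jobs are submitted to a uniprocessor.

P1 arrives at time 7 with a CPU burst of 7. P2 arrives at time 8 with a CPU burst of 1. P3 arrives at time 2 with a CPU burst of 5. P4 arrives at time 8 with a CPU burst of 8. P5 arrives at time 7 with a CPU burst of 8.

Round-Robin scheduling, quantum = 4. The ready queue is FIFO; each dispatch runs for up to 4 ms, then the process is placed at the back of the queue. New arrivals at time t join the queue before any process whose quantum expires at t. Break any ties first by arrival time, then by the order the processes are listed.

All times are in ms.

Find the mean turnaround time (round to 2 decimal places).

14.40

Schedule: | idle 0-2 | P3 2-7 | P1 7-11 | P5 11-15 | P2 15-16 | P4 16-20 | P1 20-23 | P5 23-27 | P4 27-31 |
Completion: P1=23  P2=16  P3=7  P4=31  P5=27
Turnaround (C−A): P1=16  P2=8  P3=5  P4=23  P5=20
Turnaround times: P1=16, P2=8, P3=5, P4=23, P5=20
Average turnaround = (16+8+5+23+20) / 5 = 72/5 = 14.40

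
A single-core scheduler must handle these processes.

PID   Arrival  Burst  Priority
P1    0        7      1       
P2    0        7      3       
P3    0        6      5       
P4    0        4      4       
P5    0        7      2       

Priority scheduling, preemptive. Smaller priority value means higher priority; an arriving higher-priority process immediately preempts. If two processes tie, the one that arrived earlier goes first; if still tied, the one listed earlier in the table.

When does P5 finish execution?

14

Gantt: | P1 0-7 | P5 7-14 | P2 14-21 | P4 21-25 | P3 25-31 |
Completion: P1=7  P2=21  P3=31  P4=25  P5=14
Turnaround (C−A): P1=7  P2=21  P3=31  P4=25  P5=14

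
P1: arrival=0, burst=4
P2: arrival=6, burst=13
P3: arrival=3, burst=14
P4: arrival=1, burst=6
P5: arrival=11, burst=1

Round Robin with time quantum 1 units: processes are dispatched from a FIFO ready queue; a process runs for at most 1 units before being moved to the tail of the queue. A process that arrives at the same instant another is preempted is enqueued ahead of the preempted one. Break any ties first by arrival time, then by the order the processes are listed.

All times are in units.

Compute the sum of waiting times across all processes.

58

Timeline: | P1 0-1 | P4 1-2 | P1 2-3 | P4 3-4 | P3 4-5 | P1 5-6 | P4 6-7 | P3 7-8 | P2 8-9 | P1 9-10 | P4 10-11 | P3 11-12 | P2 12-13 | P5 13-14 | P4 14-15 | P3 15-16 | P2 16-17 | P4 17-18 | P3 18-19 | P2 19-20 | P3 20-21 | P2 21-22 | P3 22-23 | P2 23-24 | P3 24-25 | P2 25-26 | P3 26-27 | P2 27-28 | P3 28-29 | P2 29-30 | P3 30-31 | P2 31-32 | P3 32-33 | P2 33-34 | P3 34-35 | P2 35-36 | P3 36-37 | P2 37-38 |
Completion: P1=10  P2=38  P3=37  P4=18  P5=14
Turnaround (C−A): P1=10  P2=32  P3=34  P4=17  P5=3
Waiting = turnaround − burst: P1=6, P2=19, P3=20, P4=11, P5=2
Total waiting = 6 + 19 + 20 + 11 + 2 = 58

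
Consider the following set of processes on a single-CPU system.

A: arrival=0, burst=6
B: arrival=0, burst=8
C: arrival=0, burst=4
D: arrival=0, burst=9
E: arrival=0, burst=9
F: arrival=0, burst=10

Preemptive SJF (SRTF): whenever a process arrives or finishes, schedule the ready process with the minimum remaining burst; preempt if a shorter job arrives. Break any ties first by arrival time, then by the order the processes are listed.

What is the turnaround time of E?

36

Timeline: | C 0-4 | A 4-10 | B 10-18 | D 18-27 | E 27-36 | F 36-46 |
Completion: A=10  B=18  C=4  D=27  E=36  F=46
Turnaround (C−A): A=10  B=18  C=4  D=27  E=36  F=46
Turnaround(E) = completion − arrival = 36 − 0 = 36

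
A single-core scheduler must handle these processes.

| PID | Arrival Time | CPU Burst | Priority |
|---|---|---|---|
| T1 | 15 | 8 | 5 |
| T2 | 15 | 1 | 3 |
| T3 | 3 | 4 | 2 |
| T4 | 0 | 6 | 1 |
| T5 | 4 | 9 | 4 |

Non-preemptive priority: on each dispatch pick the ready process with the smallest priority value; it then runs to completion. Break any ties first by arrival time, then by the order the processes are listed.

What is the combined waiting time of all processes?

Schedule: | T4 0-6 | T3 6-10 | T5 10-19 | T2 19-20 | T1 20-28 |
Completion: T1=28  T2=20  T3=10  T4=6  T5=19
Turnaround (C−A): T1=13  T2=5  T3=7  T4=6  T5=15
Waiting = turnaround − burst: T1=5, T2=4, T3=3, T4=0, T5=6
Total waiting = 5 + 4 + 3 + 0 + 6 = 18

18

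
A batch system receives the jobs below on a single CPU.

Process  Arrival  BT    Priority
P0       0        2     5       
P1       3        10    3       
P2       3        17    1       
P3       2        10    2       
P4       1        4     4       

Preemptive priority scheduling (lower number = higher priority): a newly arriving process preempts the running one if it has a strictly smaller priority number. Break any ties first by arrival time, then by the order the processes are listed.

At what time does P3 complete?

Timeline: | P0 0-1 | P4 1-2 | P3 2-3 | P2 3-20 | P3 20-29 | P1 29-39 | P4 39-42 | P0 42-43 |
Completion: P0=43  P1=39  P2=20  P3=29  P4=42
Turnaround (C−A): P0=43  P1=36  P2=17  P3=27  P4=41

29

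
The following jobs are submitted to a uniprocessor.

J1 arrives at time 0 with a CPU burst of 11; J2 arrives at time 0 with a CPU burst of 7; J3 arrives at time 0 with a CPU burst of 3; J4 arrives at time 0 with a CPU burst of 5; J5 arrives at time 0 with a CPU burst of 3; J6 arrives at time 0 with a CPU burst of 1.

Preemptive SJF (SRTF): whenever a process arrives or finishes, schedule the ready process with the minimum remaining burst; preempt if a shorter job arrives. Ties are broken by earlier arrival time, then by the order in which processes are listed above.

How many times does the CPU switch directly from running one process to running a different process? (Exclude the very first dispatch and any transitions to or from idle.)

5

Gantt: | J6 0-1 | J3 1-4 | J5 4-7 | J4 7-12 | J2 12-19 | J1 19-30 |
Completion: J1=30  J2=19  J3=4  J4=12  J5=7  J6=1
Turnaround (C−A): J1=30  J2=19  J3=4  J4=12  J5=7  J6=1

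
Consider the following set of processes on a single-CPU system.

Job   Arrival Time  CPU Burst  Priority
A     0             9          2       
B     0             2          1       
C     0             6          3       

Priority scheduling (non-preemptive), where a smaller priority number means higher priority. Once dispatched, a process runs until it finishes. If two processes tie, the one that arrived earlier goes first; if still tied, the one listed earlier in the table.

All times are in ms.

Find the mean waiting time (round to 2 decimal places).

Timeline: | B 0-2 | A 2-11 | C 11-17 |
Completion: A=11  B=2  C=17
Turnaround (C−A): A=11  B=2  C=17
Waiting times: A=2, B=0, C=11
Average waiting = (2+0+11) / 3 = 13/3 = 4.33

4.33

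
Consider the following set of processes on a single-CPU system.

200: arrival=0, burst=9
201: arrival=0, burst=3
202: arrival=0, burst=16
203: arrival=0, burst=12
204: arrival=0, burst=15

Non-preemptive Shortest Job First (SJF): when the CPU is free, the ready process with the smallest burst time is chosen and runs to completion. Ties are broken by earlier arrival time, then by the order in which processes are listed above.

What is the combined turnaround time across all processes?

Timeline: | 201 0-3 | 200 3-12 | 203 12-24 | 204 24-39 | 202 39-55 |
Completion: 200=12  201=3  202=55  203=24  204=39
Turnaround = completion − arrival: 200=12, 201=3, 202=55, 203=24, 204=39
Total turnaround = 12 + 3 + 55 + 24 + 39 = 133

133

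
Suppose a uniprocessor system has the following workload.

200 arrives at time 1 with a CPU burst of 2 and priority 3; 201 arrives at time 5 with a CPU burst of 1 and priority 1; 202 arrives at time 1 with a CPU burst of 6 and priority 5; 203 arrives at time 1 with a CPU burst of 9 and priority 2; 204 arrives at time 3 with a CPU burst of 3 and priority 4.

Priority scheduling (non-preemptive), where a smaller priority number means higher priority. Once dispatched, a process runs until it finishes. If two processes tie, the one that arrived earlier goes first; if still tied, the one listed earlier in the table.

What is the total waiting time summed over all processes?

40

Timeline: | idle 0-1 | 203 1-10 | 201 10-11 | 200 11-13 | 204 13-16 | 202 16-22 |
Completion: 200=13  201=11  202=22  203=10  204=16
Waiting = turnaround − burst: 200=10, 201=5, 202=15, 203=0, 204=10
Total waiting = 10 + 5 + 15 + 0 + 10 = 40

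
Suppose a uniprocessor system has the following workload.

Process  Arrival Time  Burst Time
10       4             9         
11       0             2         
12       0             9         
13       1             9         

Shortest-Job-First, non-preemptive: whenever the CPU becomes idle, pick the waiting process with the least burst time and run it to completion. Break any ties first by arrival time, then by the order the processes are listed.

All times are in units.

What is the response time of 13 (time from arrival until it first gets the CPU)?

Gantt: | 11 0-2 | 12 2-11 | 13 11-20 | 10 20-29 |
Completion: 10=29  11=2  12=11  13=20
Response(13) = first start − arrival = 11 − 1 = 10

10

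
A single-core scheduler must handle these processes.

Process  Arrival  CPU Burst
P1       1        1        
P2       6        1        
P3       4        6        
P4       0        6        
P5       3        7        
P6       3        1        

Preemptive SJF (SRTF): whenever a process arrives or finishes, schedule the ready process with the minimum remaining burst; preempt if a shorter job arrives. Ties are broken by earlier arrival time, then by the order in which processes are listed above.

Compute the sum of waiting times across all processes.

20

Schedule: | P4 0-1 | P1 1-2 | P4 2-3 | P6 3-4 | P4 4-6 | P2 6-7 | P4 7-9 | P3 9-15 | P5 15-22 |
Completion: P1=2  P2=7  P3=15  P4=9  P5=22  P6=4
Waiting = turnaround − burst: P1=0, P2=0, P3=5, P4=3, P5=12, P6=0
Total waiting = 0 + 0 + 5 + 3 + 12 + 0 = 20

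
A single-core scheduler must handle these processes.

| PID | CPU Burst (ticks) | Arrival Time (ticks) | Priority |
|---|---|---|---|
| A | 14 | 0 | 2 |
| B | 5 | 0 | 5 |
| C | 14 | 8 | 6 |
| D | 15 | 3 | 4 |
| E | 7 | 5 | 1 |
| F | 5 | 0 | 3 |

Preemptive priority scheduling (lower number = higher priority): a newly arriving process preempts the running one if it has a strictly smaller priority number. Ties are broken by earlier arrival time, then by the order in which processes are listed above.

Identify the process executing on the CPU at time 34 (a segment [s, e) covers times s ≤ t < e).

D

Gantt: | A 0-5 | E 5-12 | A 12-21 | F 21-26 | D 26-41 | B 41-46 | C 46-60 |
Completion: A=21  B=46  C=60  D=41  E=12  F=26
Turnaround (C−A): A=21  B=46  C=52  D=38  E=7  F=26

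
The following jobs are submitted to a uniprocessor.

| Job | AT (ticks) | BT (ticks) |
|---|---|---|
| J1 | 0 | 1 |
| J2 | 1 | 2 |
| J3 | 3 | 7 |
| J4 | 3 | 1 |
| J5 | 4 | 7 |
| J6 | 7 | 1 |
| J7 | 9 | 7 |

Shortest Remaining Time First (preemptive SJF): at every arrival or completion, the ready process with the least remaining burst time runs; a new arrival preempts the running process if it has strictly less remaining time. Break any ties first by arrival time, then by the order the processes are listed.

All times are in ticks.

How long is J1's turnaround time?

1

Timeline: | J1 0-1 | J2 1-3 | J4 3-4 | J3 4-7 | J6 7-8 | J3 8-12 | J5 12-19 | J7 19-26 |
Completion: J1=1  J2=3  J3=12  J4=4  J5=19  J6=8  J7=26
Turnaround (C−A): J1=1  J2=2  J3=9  J4=1  J5=15  J6=1  J7=17
Turnaround(J1) = completion − arrival = 1 − 0 = 1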